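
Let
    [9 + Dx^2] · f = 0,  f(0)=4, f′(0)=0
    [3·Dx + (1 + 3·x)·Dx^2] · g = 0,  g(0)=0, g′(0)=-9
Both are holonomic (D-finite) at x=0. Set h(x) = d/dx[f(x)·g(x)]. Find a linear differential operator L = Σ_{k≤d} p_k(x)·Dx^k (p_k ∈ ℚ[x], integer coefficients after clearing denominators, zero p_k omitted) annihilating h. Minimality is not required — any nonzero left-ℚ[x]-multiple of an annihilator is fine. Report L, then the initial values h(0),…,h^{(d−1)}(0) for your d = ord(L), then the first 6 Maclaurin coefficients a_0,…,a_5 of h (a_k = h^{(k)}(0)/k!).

f: a_k = 4, 0, -18, 0, 27/2, 0, …
g: a_k = 0, -9, 27/2, -27, 243/4, -729/5, …
h₀=f·g: eliminate ⇒ L₀, order ≤ 2·2.
h=h₀': d/dx-closure on L₀ ⇒ L.
L = (-675 - 3564·x - 10206·x^2 + 8748·x^3 + 94041·x^4 + 157464·x^5 + 78732·x^6) + (-216 - 864·x + 1620·x^2 + 14580·x^3 + 29160·x^4 + 17496·x^5)·Dx + (-84 - 396·x - 378·x^2 + 5832·x^3 + 23814·x^4 + 34992·x^5 + 17496·x^6)·Dx^2 + (-24 - 96·x + 180·x^2 + 1620·x^3 + 3240·x^4 + 1944·x^5)·Dx^3 + (-1 + 84·x^2 + 540·x^3 + 1485·x^4 + 1944·x^5 + 972·x^6)·Dx^4  (order 4).
h: a_k = -36, 108, 162, 0, -2187/2, 6561/2, …
ICs: h(0) = -36, h′(0) = 108, h′′(0) = 324, h′′′(0) = 0.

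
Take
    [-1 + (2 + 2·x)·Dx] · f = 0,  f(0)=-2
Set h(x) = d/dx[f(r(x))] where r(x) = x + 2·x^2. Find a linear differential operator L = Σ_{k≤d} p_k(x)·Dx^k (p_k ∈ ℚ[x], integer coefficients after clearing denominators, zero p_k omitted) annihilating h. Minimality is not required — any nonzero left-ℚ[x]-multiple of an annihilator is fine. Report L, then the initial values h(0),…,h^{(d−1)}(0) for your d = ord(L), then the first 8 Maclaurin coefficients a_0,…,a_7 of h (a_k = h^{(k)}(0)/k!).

L = 7 + (-2 - 10·x - 12·x^2 - 16·x^3)·Dx  (order 1).
h: a_k = -1, -7/2, 21/8, 21/16, -595/128, 567/256, 5537/1024, -17843/2048, …
ICs: h(0) = -1.

f: a_k = -2, -1, 1/4, -1/8, 5/64, -7/128, 21/512, -33/1024, …
Substitute x→r, Dx→(1/r')Dx; clear ⇒ L₀.
Differentiate: ansatz ord ≤ ord L₀ ⇒ L.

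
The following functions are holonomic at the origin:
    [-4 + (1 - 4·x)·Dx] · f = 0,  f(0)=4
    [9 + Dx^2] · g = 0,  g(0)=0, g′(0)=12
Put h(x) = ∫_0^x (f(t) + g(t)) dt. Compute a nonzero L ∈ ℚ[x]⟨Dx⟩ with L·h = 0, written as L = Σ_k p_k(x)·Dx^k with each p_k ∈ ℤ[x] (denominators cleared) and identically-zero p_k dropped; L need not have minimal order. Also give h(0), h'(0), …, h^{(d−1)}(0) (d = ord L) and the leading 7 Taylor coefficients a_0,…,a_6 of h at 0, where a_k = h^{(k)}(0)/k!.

L = (3780 - 2592·x + 5184·x^2)·Dx + (-369 + 2124·x - 3888·x^2 + 5184·x^3)·Dx^2 + (420 - 288·x + 576·x^2)·Dx^3 + (-41 + 236·x - 432·x^2 + 576·x^3)·Dx^4  (order 4).
h: a_k = 0, 4, 14, 64/3, 119/2, 1024/5, 41041/60, …
ICs: h(0) = 0, h′(0) = 4, h′′(0) = 28, h′′′(0) = 128.

f: a_k = 4, 16, 64, 256, 1024, 4096, 16384, …
g: a_k = 0, 12, 0, -18, 0, 81/10, 0, …
h₀=f+g: left-lcm gives L₀, ord ≤ 3.
∫: right-multiply L₀ by Dx.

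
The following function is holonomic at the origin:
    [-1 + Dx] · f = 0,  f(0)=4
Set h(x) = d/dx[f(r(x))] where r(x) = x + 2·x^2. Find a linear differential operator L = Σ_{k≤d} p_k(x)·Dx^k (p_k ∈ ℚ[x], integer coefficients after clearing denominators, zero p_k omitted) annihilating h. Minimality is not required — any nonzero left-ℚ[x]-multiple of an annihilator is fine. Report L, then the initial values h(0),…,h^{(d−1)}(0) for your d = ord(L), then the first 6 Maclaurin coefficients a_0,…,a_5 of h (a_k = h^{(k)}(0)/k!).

f: a_k = 4, 4, 2, 2/3, 1/6, 1/30, …
f∘r: x↦r, Dx↦Dx/r' in L_f ⇒ L₀.
Differentiate: ansatz ord ≤ ord L₀ ⇒ L.
L = (5 + 8·x + 16·x^2) + (-1 - 4·x)·Dx  (order 1).
h: a_k = 4, 20, 26, 146/3, 281/6, 1741/30, …
ICs: h(0) = 4.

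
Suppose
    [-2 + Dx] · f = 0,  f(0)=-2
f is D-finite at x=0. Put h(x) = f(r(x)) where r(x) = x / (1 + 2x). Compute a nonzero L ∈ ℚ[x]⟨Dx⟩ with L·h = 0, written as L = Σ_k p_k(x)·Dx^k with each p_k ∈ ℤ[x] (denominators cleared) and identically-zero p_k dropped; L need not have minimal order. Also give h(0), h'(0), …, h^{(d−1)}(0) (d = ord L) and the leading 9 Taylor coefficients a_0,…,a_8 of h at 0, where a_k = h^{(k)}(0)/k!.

f: a_k = -2, -4, -4, -8/3, -4/3, -8/15, -8/45, -16/315, -4/315, …
Change of var in L_f (x↦r) gives L₀.
L = -2 + (1 + 4·x + 4·x^2)·Dx  (order 1).
h: a_k = -2, -4, 4, -8/3, -4/3, 152/15, -1208/45, 17456/315, -31364/315, …
ICs: h(0) = -2.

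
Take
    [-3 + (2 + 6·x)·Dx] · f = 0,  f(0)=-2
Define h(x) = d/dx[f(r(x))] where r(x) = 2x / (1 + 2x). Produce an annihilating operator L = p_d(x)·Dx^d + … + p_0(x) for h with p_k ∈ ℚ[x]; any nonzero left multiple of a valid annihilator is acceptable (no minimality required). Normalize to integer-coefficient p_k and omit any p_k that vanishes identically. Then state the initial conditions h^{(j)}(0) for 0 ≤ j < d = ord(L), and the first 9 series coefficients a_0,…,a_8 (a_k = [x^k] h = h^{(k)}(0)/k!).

f: a_k = -2, -3, 9/4, -27/8, 405/64, -1701/128, 15309/512, -72171/1024, 2814669/16384, …
h₀=f(r): pull back L_f along r ⇒ L₀.
Differentiate: ansatz ord ≤ ord L₀ ⇒ L.
L = (-7 - 32·x) + (-1 - 10·x - 16·x^2)·Dx  (order 1).
h: a_k = -6, 42, -261, 1677, -45345/4, 318915/4, -4608345/8, 33903165/8, -2020675545/64, …
ICs: h(0) = -6.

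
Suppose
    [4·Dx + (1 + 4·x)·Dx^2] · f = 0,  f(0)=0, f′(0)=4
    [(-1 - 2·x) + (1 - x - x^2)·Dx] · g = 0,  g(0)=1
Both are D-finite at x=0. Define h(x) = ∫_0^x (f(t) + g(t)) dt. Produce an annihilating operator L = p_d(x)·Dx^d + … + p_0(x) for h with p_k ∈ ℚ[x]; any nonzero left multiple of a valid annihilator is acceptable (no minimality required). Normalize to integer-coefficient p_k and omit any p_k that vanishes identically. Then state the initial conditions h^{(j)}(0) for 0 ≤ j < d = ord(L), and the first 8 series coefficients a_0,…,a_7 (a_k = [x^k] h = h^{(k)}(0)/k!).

L = (-100 - 272·x - 392·x^2 - 144·x^3 - 96·x^4)·Dx^2 + (7 - 96·x - 434·x^2 - 540·x^3 - 304·x^4 - 160·x^5)·Dx^3 + (4 + 25·x + 28·x^2 - 46·x^3 - 73·x^4 - 76·x^5 - 32·x^6)·Dx^4  (order 4).
h: a_k = 0, 1, 5/2, -2, 73/12, -59/5, 532/15, -287/3, …
ICs: h(0) = 0, h′(0) = 1, h′′(0) = 5, h′′′(0) = -12.

f: a_k = 0, 4, -8, 64/3, -64, 1024/5, -2048/3, 16384/7, …
g: a_k = 1, 1, 2, 3, 5, 8, 13, 21, …
Sum ⇒ L₀ = lclm(L_f,L_g) in ℚ(x)⟨Dx⟩.
∫: right-multiply L₀ by Dx.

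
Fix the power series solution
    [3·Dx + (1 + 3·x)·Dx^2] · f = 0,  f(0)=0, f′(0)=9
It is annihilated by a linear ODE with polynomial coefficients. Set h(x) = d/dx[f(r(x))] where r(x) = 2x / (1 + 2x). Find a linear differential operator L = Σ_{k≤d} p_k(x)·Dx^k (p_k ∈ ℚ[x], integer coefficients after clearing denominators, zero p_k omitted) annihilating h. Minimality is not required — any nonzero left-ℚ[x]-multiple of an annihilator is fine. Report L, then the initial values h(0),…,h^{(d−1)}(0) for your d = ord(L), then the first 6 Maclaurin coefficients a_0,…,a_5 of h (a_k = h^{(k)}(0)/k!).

f: a_k = 0, 9, -27/2, 27, -243/4, 729/5, …
L₀ from L_f via x↦r, Dx↦r'^{-1}Dx.
h₀' ⇒ L via d/dx closure of L₀.
L = (10 + 32·x) + (1 + 10·x + 16·x^2)·Dx  (order 1).
h: a_k = 18, -180, 1512, -12240, 98208, -786240, …
ICs: h(0) = 18.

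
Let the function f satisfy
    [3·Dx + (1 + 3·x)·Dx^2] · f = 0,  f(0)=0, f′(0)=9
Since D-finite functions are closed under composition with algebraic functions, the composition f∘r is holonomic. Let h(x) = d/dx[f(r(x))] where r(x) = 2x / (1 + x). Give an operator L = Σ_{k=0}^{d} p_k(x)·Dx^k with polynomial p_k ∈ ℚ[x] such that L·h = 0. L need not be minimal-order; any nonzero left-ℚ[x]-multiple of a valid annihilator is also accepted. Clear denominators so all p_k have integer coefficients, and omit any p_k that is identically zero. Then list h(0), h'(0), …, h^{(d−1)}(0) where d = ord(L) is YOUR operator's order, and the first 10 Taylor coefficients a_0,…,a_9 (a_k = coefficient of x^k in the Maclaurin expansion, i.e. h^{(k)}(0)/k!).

L = (8 + 14·x) + (1 + 8·x + 7·x^2)·Dx  (order 1).
h: a_k = 18, -144, 1026, -7200, 50418, -352944, 2470626, -17294400, 121060818, -847425744, …
ICs: h(0) = 18.

f: a_k = 0, 9, -27/2, 27, -243/4, 729/5, -729/2, 6561/7, -19683/8, 6561, …
Change of var in L_f (x↦r) gives L₀.
Differentiate: ansatz ord ≤ ord L₀ ⇒ L.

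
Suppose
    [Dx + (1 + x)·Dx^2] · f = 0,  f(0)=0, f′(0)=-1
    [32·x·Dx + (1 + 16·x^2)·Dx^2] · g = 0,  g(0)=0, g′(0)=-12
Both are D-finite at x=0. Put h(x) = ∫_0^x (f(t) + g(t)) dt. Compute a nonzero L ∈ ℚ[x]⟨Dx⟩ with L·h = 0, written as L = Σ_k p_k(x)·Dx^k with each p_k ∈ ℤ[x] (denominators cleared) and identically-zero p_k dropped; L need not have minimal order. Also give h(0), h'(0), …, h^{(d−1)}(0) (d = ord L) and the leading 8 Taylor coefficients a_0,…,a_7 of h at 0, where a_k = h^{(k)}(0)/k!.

f: a_k = 0, -1, 1/2, -1/3, 1/4, -1/5, 1/6, -1/7, …
g: a_k = 0, -12, 0, 64, 0, -3072/5, 0, 49152/7, …
h₀=f+g: left-lcm gives L₀, ord ≤ 4.
Integrate: L := L₀·Dx.
L = (-32 - 96·x + 1536·x^2 + 512·x^3)·Dx^2 + (-34 - 64·x + 1440·x^2 + 3072·x^3 + 1024·x^4)·Dx^3 + (-1 + 31·x + 32·x^2 + 512·x^3 + 768·x^4 + 256·x^5)·Dx^4  (order 4).
h: a_k = 0, 0, -13/2, 1/6, 191/12, 1/20, -3073/30, 1/42, …
ICs: h(0) = 0, h′(0) = 0, h′′(0) = -13, h′′′(0) = 1.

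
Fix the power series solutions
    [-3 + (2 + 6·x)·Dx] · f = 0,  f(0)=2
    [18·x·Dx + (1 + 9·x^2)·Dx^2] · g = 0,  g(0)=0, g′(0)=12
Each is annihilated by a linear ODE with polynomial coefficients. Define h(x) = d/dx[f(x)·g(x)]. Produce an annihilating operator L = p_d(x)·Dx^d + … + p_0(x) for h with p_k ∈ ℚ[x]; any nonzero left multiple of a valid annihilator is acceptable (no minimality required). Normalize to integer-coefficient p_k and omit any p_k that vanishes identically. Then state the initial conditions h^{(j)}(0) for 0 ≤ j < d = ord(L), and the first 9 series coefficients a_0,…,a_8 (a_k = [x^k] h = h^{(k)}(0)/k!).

L = (15 + 360·x + 54·x^2 - 1944·x^3 - 729·x^4) + (28 + 252·x + 648·x^2 - 1512·x^3 - 6804·x^4 - 2916·x^5)·Dx + (4 + 8·x - 36·x^2 - 144·x^3 - 756·x^4 - 1944·x^5 - 972·x^6)·Dx^2  (order 2).
h: a_k = 24, 72, -297, -270, 31509/16, 298161/80, -13743837/640, -24422229/1120, 4668748551/28672, …
ICs: h(0) = 24, h′(0) = 72.

f: a_k = 2, 3, -9/4, 27/8, -405/64, 1701/128, -15309/512, 72171/1024, -2814669/16384, …
g: a_k = 0, 12, 0, -36, 0, 972/5, 0, -8748/7, 0, …
f·g: L₀ = L_f ⊗_s L_g, ord ≤ 1·2.
h=h₀': d/dx-closure on L₀ ⇒ L.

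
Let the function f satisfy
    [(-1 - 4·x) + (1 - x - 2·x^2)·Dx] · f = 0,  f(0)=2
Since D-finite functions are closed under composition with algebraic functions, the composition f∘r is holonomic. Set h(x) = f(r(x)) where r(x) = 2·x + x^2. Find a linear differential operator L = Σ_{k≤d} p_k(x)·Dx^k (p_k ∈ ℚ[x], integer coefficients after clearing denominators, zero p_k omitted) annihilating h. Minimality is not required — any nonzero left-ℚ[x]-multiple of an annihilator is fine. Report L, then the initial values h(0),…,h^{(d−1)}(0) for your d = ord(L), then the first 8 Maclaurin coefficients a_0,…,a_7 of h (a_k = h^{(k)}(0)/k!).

L = (2 + 16·x + 8·x^2) + (-1 + 3·x + 6·x^2 + 2·x^3)·Dx  (order 1).
h: a_k = 2, 4, 26, 104, 478, 2108, 9402, 41808, …
ICs: h(0) = 2.

f: a_k = 2, 2, 6, 10, 22, 42, 86, 170, …
Substitute x→r, Dx→(1/r')Dx; clear ⇒ L₀.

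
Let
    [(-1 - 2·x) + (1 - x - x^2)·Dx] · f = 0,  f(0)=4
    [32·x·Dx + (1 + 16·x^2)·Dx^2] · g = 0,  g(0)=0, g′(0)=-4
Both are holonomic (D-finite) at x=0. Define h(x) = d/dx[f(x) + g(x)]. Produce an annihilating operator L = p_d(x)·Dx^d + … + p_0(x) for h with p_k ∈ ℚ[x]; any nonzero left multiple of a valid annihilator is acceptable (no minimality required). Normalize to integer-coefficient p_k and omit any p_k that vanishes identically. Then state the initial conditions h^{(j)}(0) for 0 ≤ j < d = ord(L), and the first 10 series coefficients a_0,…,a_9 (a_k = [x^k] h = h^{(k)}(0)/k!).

f: a_k = 4, 4, 8, 12, 20, 32, 52, 84, 136, 220, …
g: a_k = 0, -4, 0, 64/3, 0, -1024/5, 0, 16384/7, 0, -262144/9, …
Sum ⇒ L₀ = lclm(L_f,L_g) in ℚ(x)⟨Dx⟩.
h₀' ⇒ L via d/dx closure of L₀.
L = (-64 + 256·x + 3904·x^2 + 6912·x^3 + 9696·x^4 + 1536·x^6) + (25 + 24·x - 542·x^2 + 780·x^3 + 6800·x^4 + 6560·x^5 + 768·x^6 + 1536·x^7)·Dx + (-2 - 17·x - 62·x^2 - 202·x^3 - 445·x^4 + 1136·x^5 + 576·x^6 + 256·x^7 + 256·x^8)·Dx^2  (order 2).
h: a_k = 0, 16, 100, 80, -864, 312, 16972, 1088, -260164, 3560, …
ICs: h(0) = 0, h′(0) = 16.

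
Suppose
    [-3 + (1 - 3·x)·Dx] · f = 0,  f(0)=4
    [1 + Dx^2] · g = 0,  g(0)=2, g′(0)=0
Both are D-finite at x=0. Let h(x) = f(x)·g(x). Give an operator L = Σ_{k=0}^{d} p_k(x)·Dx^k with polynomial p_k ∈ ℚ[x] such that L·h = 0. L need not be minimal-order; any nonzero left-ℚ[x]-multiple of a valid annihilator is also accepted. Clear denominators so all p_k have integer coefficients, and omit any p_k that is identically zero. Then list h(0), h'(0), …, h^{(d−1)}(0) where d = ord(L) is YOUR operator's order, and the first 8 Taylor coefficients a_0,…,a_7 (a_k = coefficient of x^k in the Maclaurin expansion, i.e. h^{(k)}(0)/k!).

f: a_k = 4, 12, 36, 108, 324, 972, 2916, 8748, …
g: a_k = 2, 0, -1, 0, 1/12, 0, -1/360, 0, …
Product ⇒ symmetric product L₀, ord ≤ 2.
L = (-1 + 3·x) + 6·Dx + (-1 + 3·x)·Dx^2  (order 2).
h: a_k = 8, 24, 68, 204, 1837/3, 1837, 495989/90, 495989/30, …
ICs: h(0) = 8, h′(0) = 24.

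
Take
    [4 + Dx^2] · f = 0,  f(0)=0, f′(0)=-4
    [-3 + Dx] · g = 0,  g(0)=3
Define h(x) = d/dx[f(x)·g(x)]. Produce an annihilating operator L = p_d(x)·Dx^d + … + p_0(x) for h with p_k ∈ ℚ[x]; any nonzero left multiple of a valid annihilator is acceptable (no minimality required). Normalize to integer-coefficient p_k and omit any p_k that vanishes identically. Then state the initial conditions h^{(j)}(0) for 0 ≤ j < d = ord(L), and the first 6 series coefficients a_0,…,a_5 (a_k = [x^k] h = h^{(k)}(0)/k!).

f: a_k = 0, -4, 0, 8/3, 0, -8/15, …
g: a_k = 3, 9, 27/2, 27/2, 81/8, 243/40, …
L₀ := L_f ⊗_s L_g (sym. prod.), ord ≤ 2.
Derive L from L₀ (diff closure).
L = 13 - 6·Dx + Dx^2  (order 2).
h: a_k = -12, -72, -138, -120, -61/2, 207/5, …
ICs: h(0) = -12, h′(0) = -72.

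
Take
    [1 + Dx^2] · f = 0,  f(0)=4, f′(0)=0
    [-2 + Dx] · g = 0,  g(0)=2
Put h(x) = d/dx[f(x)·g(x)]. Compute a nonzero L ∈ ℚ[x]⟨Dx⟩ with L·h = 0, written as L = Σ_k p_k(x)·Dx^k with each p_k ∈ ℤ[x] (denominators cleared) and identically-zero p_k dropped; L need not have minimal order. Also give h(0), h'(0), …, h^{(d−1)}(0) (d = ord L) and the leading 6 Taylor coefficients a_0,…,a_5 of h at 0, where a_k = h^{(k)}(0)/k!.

L = 5 - 4·Dx + Dx^2  (order 2).
h: a_k = 16, 24, 8, -28/3, -38/3, -39/5, …
ICs: h(0) = 16, h′(0) = 24.

f: a_k = 4, 0, -2, 0, 1/6, 0, …
g: a_k = 2, 4, 4, 8/3, 4/3, 8/15, …
L₀ := L_f ⊗_s L_g (sym. prod.), ord ≤ 2.
h₀' ⇒ L via d/dx closure of L₀.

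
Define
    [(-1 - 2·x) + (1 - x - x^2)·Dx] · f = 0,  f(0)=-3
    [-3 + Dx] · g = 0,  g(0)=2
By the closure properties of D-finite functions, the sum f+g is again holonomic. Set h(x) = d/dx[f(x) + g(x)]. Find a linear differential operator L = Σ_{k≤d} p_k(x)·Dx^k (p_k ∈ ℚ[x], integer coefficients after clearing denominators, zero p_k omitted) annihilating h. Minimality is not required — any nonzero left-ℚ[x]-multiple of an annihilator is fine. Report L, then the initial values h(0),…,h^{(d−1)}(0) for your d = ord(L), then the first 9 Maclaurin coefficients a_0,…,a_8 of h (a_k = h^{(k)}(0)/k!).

L = (18 + 126·x + 144·x^2 + 180·x^3 + 54·x^4) + (-9 - 48·x - 81·x^2 - 24·x^3 + 45·x^4 + 18·x^5)·Dx + (1 + 2·x + 11·x^2 - 12·x^3 - 21·x^4 - 6·x^5)·Dx^2  (order 2).
h: a_k = 3, 6, 0, -33, -399/4, -4437/20, -17397/40, -227751/280, -3324213/2240, …
ICs: h(0) = 3, h′(0) = 6.

f: a_k = -3, -3, -6, -9, -15, -24, -39, -63, -102, …
g: a_k = 2, 6, 9, 9, 27/4, 81/20, 81/40, 243/280, 729/2240, …
f+g: L₀ = lclm(L_f,L_g), ord ≤ 1+1.
Differentiate: ansatz ord ≤ ord L₀ ⇒ L.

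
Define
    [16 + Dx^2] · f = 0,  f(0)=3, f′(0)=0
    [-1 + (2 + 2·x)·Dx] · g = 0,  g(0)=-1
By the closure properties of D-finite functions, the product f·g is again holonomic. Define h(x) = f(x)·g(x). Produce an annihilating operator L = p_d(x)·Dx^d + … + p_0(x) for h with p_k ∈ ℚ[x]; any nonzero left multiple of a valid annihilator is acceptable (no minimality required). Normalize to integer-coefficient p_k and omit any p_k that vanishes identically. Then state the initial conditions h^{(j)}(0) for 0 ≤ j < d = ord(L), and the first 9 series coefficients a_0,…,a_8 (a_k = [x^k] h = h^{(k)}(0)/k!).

L = (67 + 128·x + 64·x^2) + (-4 - 4·x)·Dx + (4 + 8·x + 4·x^2)·Dx^2  (order 2).
h: a_k = -3, -3/2, 195/8, 189/16, -4465/128, -3733/256, 310129/15360, 219379/30720, -21374753/3440640, …
ICs: h(0) = -3, h′(0) = -3/2.

f: a_k = 3, 0, -24, 0, 32, 0, -256/15, 0, 512/105, …
g: a_k = -1, -1/2, 1/8, -1/16, 5/128, -7/256, 21/1024, -33/2048, 429/32768, …
L₀ := L_f ⊗_s L_g (sym. prod.), ord ≤ 2.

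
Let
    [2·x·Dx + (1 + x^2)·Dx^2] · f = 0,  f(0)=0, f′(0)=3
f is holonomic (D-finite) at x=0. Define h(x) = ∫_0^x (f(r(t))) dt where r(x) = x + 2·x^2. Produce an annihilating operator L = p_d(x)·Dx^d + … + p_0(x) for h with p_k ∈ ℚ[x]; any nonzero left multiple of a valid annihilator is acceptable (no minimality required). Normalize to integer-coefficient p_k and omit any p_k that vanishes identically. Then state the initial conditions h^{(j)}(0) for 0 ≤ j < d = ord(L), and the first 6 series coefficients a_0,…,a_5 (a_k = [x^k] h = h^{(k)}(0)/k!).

L = (-4 + 2·x + 16·x^2 + 48·x^3 + 48·x^4)·Dx^2 + (1 + 4·x + x^2 + 8·x^3 + 20·x^4 + 16·x^5)·Dx^3  (order 3).
h: a_k = 0, 0, 3/2, 2, -1/4, -6/5, …
ICs: h(0) = 0, h′(0) = 0, h′′(0) = 3.

f: a_k = 0, 3, 0, -1, 0, 3/5, …
f∘r: x↦r, Dx↦Dx/r' in L_f ⇒ L₀.
Integrate: L := L₀·Dx.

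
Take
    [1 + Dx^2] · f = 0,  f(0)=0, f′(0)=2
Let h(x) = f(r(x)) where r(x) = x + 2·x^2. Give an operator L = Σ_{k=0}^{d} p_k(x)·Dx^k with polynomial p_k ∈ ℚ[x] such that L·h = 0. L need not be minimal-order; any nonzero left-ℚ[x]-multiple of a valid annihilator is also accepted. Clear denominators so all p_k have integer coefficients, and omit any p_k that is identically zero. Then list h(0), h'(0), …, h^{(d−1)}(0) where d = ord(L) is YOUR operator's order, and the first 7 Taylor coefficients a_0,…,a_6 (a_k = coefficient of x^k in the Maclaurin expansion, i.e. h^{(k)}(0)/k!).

f: a_k = 0, 2, 0, -1/3, 0, 1/60, 0, …
f∘r: x↦r, Dx↦Dx/r' in L_f ⇒ L₀.
L = (1 + 12·x + 48·x^2 + 64·x^3) - 4·Dx + (1 + 4·x)·Dx^2  (order 2).
h: a_k = 0, 2, 4, -1/3, -2, -239/60, -5/2, …
ICs: h(0) = 0, h′(0) = 2.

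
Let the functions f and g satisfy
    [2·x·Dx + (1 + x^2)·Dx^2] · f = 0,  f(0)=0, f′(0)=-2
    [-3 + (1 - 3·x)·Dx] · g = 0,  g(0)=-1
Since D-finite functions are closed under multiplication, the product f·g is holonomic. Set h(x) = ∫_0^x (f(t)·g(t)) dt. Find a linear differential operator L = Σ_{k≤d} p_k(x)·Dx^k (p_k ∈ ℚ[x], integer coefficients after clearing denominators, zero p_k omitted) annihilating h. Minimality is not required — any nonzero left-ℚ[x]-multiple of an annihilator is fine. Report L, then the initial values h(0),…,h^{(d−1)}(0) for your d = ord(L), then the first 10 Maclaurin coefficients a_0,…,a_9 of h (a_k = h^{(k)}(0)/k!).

f: a_k = 0, -2, 0, 2/3, 0, -2/5, 0, 2/7, 0, -2/9, …
g: a_k = -1, -3, -9, -27, -81, -243, -729, -2187, -6561, -19683, …
Product ⇒ symmetric product L₀, ord ≤ 2.
h=∫₀ˣh₀: take L = L₀·Dx.
L = 6·x·Dx + (6 - 2·x + 12·x^2)·Dx^2 + (-1 + 3·x - x^2 + 3·x^3)·Dx^3  (order 3).
h: a_k = 0, 0, 1, 2, 13/3, 52/5, 391/15, 2346/35, 6157/35, 49256/105, …
ICs: h(0) = 0, h′(0) = 0, h′′(0) = 2.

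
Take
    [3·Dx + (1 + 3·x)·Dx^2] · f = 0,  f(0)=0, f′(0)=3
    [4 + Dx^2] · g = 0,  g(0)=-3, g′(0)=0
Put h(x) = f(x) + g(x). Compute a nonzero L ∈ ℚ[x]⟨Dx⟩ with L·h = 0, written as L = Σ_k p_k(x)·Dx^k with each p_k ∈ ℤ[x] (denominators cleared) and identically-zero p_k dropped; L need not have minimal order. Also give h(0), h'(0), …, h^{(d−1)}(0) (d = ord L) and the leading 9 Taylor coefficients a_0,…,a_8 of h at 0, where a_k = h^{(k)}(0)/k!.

L = (348 + 144·x + 216·x^2)·Dx + (44 + 180·x + 216·x^2 + 216·x^3)·Dx^2 + (87 + 36·x + 54·x^2)·Dx^3 + (11 + 45·x + 54·x^2 + 54·x^3)·Dx^4  (order 4).
h: a_k = -3, 3, 3/2, 9, -89/4, 243/5, -3637/30, 2187/7, -688921/840, …
ICs: h(0) = -3, h′(0) = 3, h′′(0) = 3, h′′′(0) = 54.

f: a_k = 0, 3, -9/2, 9, -81/4, 243/5, -243/2, 2187/7, -6561/8, …
g: a_k = -3, 0, 6, 0, -2, 0, 4/15, 0, -2/105, …
h₀=f+g: left-lcm gives L₀, ord ≤ 4.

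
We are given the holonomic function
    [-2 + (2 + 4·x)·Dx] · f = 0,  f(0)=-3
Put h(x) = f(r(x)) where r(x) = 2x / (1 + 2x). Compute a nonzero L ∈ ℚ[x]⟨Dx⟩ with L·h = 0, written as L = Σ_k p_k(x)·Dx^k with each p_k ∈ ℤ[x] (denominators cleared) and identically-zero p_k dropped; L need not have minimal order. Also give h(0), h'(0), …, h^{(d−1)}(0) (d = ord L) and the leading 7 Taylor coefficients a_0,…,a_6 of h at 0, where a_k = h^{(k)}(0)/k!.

L = -2 + (1 + 8·x + 12·x^2)·Dx  (order 1).
h: a_k = -3, -6, 18, -60, 222, -900, 3924, …
ICs: h(0) = -3.

f: a_k = -3, -3, 3/2, -3/2, 15/8, -21/8, 63/16, …
h₀=f(r): pull back L_f along r ⇒ L₀.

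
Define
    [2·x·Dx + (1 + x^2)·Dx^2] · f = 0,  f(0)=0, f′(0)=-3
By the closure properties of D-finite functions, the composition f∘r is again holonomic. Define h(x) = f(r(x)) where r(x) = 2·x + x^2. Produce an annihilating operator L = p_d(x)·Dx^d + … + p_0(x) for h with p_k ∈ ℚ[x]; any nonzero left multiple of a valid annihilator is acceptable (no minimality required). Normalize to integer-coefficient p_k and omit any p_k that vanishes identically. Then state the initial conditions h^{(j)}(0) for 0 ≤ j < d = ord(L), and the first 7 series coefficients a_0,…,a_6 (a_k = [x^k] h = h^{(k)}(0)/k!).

f: a_k = 0, -3, 0, 1, 0, -3/5, 0, …
Substitute x→r, Dx→(1/r')Dx; clear ⇒ L₀.
L = (-1 + 8·x + 16·x^2 + 12·x^3 + 3·x^4)·Dx + (1 + x + 4·x^2 + 8·x^3 + 5·x^4 + x^5)·Dx^2  (order 2).
h: a_k = 0, -6, -3, 8, 12, -66/5, -47, …
ICs: h(0) = 0, h′(0) = -6.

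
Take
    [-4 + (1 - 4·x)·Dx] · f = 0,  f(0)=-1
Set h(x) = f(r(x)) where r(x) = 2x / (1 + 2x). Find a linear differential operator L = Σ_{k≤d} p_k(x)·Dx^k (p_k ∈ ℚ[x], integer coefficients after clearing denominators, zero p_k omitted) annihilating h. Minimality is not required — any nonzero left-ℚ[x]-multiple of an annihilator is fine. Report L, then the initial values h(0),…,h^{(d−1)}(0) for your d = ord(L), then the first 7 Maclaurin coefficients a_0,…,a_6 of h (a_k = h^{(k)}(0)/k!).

f: a_k = -1, -4, -16, -64, -256, -1024, -4096, …
h₀=f(r): pull back L_f along r ⇒ L₀.
L = 8 + (-1 + 4·x + 12·x^2)·Dx  (order 1).
h: a_k = -1, -8, -48, -288, -1728, -10368, -62208, …
ICs: h(0) = -1.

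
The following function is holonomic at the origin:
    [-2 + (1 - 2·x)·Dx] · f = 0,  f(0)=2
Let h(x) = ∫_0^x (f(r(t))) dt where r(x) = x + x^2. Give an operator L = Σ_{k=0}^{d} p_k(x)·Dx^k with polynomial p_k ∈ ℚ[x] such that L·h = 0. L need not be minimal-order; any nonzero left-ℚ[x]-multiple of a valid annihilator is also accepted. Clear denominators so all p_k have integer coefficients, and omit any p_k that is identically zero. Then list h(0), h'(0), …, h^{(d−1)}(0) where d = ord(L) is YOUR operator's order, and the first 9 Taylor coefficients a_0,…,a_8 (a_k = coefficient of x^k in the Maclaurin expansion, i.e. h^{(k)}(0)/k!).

L = (2 + 4·x)·Dx + (-1 + 2·x + 2·x^2)·Dx^2  (order 2).
h: a_k = 0, 2, 2, 4, 8, 88/5, 40, 656/7, 224, …
ICs: h(0) = 0, h′(0) = 2.

f: a_k = 2, 4, 8, 16, 32, 64, 128, 256, 512, …
Substitute x→r, Dx→(1/r')Dx; clear ⇒ L₀.
h=∫h₀ ⇒ L = L₀·Dx.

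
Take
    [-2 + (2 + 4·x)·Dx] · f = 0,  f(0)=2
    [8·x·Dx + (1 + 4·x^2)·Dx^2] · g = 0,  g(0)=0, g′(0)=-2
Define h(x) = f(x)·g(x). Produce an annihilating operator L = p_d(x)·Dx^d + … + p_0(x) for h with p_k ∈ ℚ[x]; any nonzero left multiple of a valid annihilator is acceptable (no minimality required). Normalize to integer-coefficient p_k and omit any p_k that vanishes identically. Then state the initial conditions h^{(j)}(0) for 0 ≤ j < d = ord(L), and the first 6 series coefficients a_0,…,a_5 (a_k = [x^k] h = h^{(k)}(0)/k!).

f: a_k = 2, 2, -1, 1, -5/4, 7/4, …
g: a_k = 0, -2, 0, 8/3, 0, -32/5, …
Sym-product of L_f,L_g gives L₀ (≤ ord 2).
L = (3 - 8·x - 4·x^2) + (-2 + 4·x + 24·x^2 + 16·x^3)·Dx + (1 + 4·x + 8·x^2 + 16·x^3 + 16·x^4)·Dx^2  (order 2).
h: a_k = 0, -4, -4, 22/3, 10/3, -389/30, …
ICs: h(0) = 0, h′(0) = -4.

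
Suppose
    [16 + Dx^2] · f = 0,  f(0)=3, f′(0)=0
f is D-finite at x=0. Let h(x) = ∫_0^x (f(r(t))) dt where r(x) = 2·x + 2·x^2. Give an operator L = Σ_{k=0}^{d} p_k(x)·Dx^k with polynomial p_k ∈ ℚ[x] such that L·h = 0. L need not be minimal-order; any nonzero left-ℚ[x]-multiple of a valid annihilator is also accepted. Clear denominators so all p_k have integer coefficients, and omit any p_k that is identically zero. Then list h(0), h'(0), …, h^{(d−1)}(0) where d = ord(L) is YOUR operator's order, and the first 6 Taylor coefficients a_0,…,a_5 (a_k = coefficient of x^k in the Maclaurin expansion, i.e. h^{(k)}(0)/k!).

f: a_k = 3, 0, -24, 0, 32, 0, …
Change of var in L_f (x↦r) gives L₀.
∫: right-multiply L₀ by Dx.
L = (64 + 384·x + 768·x^2 + 512·x^3)·Dx - 2·Dx^2 + (1 + 2·x)·Dx^3  (order 3).
h: a_k = 0, 3, 0, -32, -48, 416/5, …
ICs: h(0) = 0, h′(0) = 3, h′′(0) = 0.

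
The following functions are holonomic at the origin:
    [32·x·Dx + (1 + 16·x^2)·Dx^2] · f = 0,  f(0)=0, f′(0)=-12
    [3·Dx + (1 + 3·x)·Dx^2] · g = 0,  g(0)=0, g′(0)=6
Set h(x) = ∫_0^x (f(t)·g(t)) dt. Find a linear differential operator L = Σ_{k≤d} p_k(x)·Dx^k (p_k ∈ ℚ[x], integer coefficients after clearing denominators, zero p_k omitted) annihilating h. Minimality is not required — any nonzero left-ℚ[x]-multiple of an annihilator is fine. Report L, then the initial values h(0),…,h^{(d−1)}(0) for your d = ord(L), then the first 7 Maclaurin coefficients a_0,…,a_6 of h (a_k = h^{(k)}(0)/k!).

f: a_k = 0, -12, 0, 64, 0, -3072/5, 0, …
g: a_k = 0, 6, -9, 18, -81/2, 486/5, -243, …
Product ⇒ symmetric product L₀, ord ≤ 4.
h=∫₀ˣh₀: take L = L₀·Dx.
L = (15744 + 89280·x + 811008·x^2 + 5299200·x^3 + 13271040·x^4 + 17252352·x^5 + 21233664·x^7)·Dx^2 + (4258 + 91200·x + 775488·x^2 + 4635648·x^3 + 18247680·x^4 + 41140224·x^5 + 46448640·x^6 + 21233664·x^7 + 74317824·x^8)·Dx^3 + (492 + 12548·x + 131328·x^2 + 747968·x^3 + 3219456·x^4 + 10146816·x^5 + 21233664·x^6 + 24920064·x^7 + 21233664·x^8 + 42467328·x^9)·Dx^4 + (73 + 822·x + 6161·x^2 + 34944·x^3 + 151168·x^4 + 500736·x^5 + 1322496·x^6 + 2654208·x^7 + 3244032·x^8 + 3538944·x^9 + 5308416·x^10)·Dx^5  (order 5).
h: a_k = 0, 0, 0, -24, 27, 168/5, -15, …
ICs: h(0) = 0, h′(0) = 0, h′′(0) = 0, h′′′(0) = -144, h′′′′(0) = 648.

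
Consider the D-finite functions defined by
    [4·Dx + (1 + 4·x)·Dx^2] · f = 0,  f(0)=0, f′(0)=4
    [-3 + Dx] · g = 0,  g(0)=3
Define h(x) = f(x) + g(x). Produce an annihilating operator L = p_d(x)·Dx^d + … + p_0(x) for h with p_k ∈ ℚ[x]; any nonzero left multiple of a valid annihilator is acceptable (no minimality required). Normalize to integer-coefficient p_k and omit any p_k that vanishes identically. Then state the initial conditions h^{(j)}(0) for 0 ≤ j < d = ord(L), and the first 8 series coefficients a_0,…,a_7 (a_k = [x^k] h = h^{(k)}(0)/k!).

f: a_k = 0, 4, -8, 64/3, -64, 1024/5, -2048/3, 16384/7, …
g: a_k = 3, 9, 27/2, 27/2, 81/8, 243/40, 243/80, 729/560, …
f+g: L₀ = lclm(L_f,L_g), ord ≤ 2+1.
L = (-132 - 144·x)·Dx + (23 - 72·x - 144·x^2)·Dx^2 + (7 + 40·x + 48·x^2)·Dx^3  (order 3).
h: a_k = 3, 13, 11/2, 209/6, -431/8, 1687/8, -163111/240, 1311449/560, …
ICs: h(0) = 3, h′(0) = 13, h′′(0) = 11.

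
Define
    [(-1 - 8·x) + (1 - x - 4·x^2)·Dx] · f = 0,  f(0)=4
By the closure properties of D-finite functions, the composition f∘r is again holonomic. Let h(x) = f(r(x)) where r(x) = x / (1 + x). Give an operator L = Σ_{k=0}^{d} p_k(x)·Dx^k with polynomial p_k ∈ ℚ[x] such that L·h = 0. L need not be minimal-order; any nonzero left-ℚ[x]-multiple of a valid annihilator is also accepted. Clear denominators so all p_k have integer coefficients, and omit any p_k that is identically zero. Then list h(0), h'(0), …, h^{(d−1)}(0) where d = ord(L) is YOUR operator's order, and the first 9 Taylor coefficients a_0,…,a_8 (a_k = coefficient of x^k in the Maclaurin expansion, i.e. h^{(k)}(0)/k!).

L = (1 + 9·x) + (-1 - 2·x + 3·x^2 + 4·x^3)·Dx  (order 1).
h: a_k = 4, 4, 16, 0, 64, -64, 320, -576, 1856, …
ICs: h(0) = 4.

f: a_k = 4, 4, 20, 36, 116, 260, 724, 1764, 4660, …
Substitute x→r, Dx→(1/r')Dx; clear ⇒ L₀.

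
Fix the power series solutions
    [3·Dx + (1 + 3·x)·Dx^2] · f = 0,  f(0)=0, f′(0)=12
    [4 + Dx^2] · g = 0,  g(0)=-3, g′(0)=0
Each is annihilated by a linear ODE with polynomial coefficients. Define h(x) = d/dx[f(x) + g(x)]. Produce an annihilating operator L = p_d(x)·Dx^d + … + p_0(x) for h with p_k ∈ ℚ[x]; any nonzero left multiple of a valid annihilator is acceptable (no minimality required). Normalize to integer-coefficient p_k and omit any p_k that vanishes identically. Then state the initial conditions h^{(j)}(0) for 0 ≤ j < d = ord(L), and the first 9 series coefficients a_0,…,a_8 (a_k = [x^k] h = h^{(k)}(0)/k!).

f: a_k = 0, 12, -18, 36, -81, 972/5, -486, 8748/7, -6561/2, …
g: a_k = -3, 0, 6, 0, -2, 0, 4/15, 0, -2/105, …
Sum ⇒ L₀ = lclm(L_f,L_g) in ℚ(x)⟨Dx⟩.
h=h₀': d/dx-closure on L₀ ⇒ L.
L = (348 + 144·x + 216·x^2) + (44 + 180·x + 216·x^2 + 216·x^3)·Dx + (87 + 36·x + 54·x^2)·Dx^2 + (11 + 45·x + 54·x^2 + 54·x^3)·Dx^3  (order 3).
h: a_k = 12, -24, 108, -332, 972, -14572/5, 8748, -2755636/105, 78732, …
ICs: h(0) = 12, h′(0) = -24, h′′(0) = 216.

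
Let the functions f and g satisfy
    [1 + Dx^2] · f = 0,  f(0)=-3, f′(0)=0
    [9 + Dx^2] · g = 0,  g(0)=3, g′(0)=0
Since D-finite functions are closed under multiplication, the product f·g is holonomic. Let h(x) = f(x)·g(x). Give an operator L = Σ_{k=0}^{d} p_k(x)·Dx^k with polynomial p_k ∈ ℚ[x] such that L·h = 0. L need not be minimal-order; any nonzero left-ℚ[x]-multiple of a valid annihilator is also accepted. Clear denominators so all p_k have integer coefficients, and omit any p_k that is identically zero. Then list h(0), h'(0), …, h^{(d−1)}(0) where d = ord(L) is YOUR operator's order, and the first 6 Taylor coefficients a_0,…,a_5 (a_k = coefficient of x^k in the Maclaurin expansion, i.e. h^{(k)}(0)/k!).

f: a_k = -3, 0, 3/2, 0, -1/8, 0, …
g: a_k = 3, 0, -27/2, 0, 81/8, 0, …
L₀ := L_f ⊗_s L_g (sym. prod.), ord ≤ 4.
L = 64 + 20·Dx^2 + Dx^4  (order 4).
h: a_k = -9, 0, 45, 0, -51, 0, …
ICs: h(0) = -9, h′(0) = 0, h′′(0) = 90, h′′′(0) = 0.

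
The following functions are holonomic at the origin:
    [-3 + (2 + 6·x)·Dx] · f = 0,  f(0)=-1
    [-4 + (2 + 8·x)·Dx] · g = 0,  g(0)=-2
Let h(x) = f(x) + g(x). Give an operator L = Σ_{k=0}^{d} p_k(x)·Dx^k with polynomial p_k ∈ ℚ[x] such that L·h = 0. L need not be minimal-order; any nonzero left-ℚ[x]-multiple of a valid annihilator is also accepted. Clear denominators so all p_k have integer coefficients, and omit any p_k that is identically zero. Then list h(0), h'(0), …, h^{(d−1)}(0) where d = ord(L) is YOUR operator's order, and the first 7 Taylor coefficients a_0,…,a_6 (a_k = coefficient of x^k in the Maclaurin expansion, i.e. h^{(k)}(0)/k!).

L = -6 + (7 + 24·x)·Dx + (2 + 14·x + 24·x^2)·Dx^2  (order 2).
h: a_k = -3, -11/2, 41/8, -155/16, 2965/128, -16037/256, 187341/1024, …
ICs: h(0) = -3, h′(0) = -11/2.

f: a_k = -1, -3/2, 9/8, -27/16, 405/128, -1701/256, 15309/1024, …
g: a_k = -2, -4, 4, -8, 20, -56, 168, …
h₀=f+g: left-lcm gives L₀, ord ≤ 2.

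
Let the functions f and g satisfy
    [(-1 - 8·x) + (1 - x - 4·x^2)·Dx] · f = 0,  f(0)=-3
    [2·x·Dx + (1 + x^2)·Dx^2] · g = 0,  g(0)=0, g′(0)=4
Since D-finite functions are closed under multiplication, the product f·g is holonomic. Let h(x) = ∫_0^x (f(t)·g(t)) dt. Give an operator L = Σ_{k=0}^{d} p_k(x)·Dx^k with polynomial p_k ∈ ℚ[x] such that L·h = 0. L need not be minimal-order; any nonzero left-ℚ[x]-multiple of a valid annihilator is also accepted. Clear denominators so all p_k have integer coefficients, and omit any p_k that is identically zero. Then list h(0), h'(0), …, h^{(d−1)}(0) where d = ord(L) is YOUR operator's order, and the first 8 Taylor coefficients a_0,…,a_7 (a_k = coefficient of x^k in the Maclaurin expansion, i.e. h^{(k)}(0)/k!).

L = (8 + 2·x + 24·x^2)·Dx + (2 + 14·x + 4·x^2 + 24·x^3)·Dx^2 + (-1 + x + 3·x^2 + x^3 + 4·x^4)·Dx^3  (order 3).
h: a_k = 0, 0, -6, -4, -14, -104/5, -826/15, -3732/35, …
ICs: h(0) = 0, h′(0) = 0, h′′(0) = -12.

f: a_k = -3, -3, -15, -27, -87, -195, -543, -1323, …
g: a_k = 0, 4, 0, -4/3, 0, 4/5, 0, -4/7, …
L₀ := L_f ⊗_s L_g (sym. prod.), ord ≤ 2.
h=∫₀ˣh₀: take L = L₀·Dx.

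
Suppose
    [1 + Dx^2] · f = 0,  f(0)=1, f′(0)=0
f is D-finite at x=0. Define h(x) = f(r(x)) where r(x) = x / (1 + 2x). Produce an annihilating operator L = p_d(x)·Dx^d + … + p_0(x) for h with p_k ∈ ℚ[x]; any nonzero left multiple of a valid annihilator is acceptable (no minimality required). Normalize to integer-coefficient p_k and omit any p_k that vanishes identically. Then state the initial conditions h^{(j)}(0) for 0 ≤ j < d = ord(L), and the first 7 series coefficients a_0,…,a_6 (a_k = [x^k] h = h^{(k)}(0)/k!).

f: a_k = 1, 0, -1/2, 0, 1/24, 0, -1/720, …
Change of var in L_f (x↦r) gives L₀.
L = 1 + (4 + 24·x + 48·x^2 + 32·x^3)·Dx + (1 + 8·x + 24·x^2 + 32·x^3 + 16·x^4)·Dx^2  (order 2).
h: a_k = 1, 0, -1/2, 2, -143/24, 47/3, -27601/720, …
ICs: h(0) = 1, h′(0) = 0.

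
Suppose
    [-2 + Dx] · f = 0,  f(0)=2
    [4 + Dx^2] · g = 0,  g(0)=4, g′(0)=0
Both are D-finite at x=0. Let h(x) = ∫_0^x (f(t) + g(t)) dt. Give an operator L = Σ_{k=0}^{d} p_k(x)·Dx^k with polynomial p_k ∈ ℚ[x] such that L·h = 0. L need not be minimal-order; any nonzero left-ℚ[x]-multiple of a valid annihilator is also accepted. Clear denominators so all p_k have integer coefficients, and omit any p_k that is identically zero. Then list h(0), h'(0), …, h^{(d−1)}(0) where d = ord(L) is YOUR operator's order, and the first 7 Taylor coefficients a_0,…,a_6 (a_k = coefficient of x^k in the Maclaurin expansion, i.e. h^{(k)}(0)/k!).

f: a_k = 2, 4, 4, 8/3, 4/3, 8/15, 8/45, …
g: a_k = 4, 0, -8, 0, 8/3, 0, -16/45, …
Sum ⇒ L₀ = lclm(L_f,L_g) in ℚ(x)⟨Dx⟩.
h=∫h₀ ⇒ L = L₀·Dx.
L = -8·Dx + 4·Dx^2 - 2·Dx^3 + Dx^4  (order 4).
h: a_k = 0, 6, 2, -4/3, 2/3, 4/5, 4/45, …
ICs: h(0) = 0, h′(0) = 6, h′′(0) = 4, h′′′(0) = -8.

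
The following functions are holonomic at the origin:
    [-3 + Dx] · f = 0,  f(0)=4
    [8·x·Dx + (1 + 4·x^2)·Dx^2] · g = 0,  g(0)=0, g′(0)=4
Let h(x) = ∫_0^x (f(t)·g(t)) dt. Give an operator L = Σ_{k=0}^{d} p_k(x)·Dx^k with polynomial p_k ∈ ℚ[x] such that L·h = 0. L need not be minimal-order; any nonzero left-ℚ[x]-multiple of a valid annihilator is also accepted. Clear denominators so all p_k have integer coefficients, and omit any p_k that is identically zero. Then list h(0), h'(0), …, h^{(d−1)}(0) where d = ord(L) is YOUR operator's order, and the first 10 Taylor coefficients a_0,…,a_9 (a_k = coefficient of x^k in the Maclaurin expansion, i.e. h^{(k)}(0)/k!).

L = (9 - 24·x + 36·x^2)·Dx + (-6 + 8·x - 24·x^2)·Dx^2 + (1 + 4·x^2)·Dx^3  (order 3).
h: a_k = 0, 0, 8, 16, 38/3, 8/5, 23/15, 90/7, 991/280, -571/21, …
ICs: h(0) = 0, h′(0) = 0, h′′(0) = 16.

f: a_k = 4, 12, 18, 18, 27/2, 81/10, 81/20, 243/140, 729/1120, 243/1120, …
g: a_k = 0, 4, 0, -16/3, 0, 64/5, 0, -256/7, 0, 1024/9, …
Sym-product of L_f,L_g gives L₀ (≤ ord 2).
h=∫h₀ ⇒ L = L₀·Dx.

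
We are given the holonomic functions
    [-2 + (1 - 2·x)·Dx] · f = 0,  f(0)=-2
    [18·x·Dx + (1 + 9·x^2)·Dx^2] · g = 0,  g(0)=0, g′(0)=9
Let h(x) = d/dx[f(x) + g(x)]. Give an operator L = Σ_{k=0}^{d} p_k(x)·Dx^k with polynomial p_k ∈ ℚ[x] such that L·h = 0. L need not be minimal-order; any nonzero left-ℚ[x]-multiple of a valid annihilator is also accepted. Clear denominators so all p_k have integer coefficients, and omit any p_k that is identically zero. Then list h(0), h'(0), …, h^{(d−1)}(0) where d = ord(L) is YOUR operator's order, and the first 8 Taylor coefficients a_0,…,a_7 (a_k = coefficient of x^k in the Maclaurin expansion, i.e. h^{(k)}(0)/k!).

L = (-36 + 288·x + 972·x^2) + (21 - 36·x + 9·x^2 + 972·x^3)·Dx + (-2 - 5·x - 45·x^3 + 162·x^4)·Dx^2  (order 2).
h: a_k = 5, -16, -129, -128, 409, -768, -8353, -4096, …
ICs: h(0) = 5, h′(0) = -16.

f: a_k = -2, -4, -8, -16, -32, -64, -128, -256, …
g: a_k = 0, 9, 0, -27, 0, 729/5, 0, -6561/7, …
f+g: L₀ = lclm(L_f,L_g), ord ≤ 1+2.
h=h₀': d/dx-closure on L₀ ⇒ L.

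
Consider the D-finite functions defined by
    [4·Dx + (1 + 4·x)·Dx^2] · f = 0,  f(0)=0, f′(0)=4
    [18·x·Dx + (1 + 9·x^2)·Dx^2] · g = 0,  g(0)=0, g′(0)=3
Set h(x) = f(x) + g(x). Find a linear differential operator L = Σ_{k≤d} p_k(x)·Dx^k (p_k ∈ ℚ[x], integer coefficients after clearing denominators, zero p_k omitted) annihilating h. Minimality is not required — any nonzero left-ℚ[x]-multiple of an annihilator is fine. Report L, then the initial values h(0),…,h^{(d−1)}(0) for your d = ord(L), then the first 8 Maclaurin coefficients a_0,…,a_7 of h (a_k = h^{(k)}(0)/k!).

L = (-36 - 432·x + 972·x^2 + 1296·x^3)·Dx + (-25 - 72·x - 189·x^2 + 1944·x^3 + 2592·x^4)·Dx^2 + (-2 + x + 36·x^2 + 81·x^3 + 486·x^4 + 648·x^5)·Dx^3  (order 3).
h: a_k = 0, 7, -8, 37/3, -64, 1267/5, -2048/3, 14197/7, …
ICs: h(0) = 0, h′(0) = 7, h′′(0) = -16.

f: a_k = 0, 4, -8, 64/3, -64, 1024/5, -2048/3, 16384/7, …
g: a_k = 0, 3, 0, -9, 0, 243/5, 0, -2187/7, …
Weyl lclm of L_f,L_g ⇒ L₀ (ord ≤ 4).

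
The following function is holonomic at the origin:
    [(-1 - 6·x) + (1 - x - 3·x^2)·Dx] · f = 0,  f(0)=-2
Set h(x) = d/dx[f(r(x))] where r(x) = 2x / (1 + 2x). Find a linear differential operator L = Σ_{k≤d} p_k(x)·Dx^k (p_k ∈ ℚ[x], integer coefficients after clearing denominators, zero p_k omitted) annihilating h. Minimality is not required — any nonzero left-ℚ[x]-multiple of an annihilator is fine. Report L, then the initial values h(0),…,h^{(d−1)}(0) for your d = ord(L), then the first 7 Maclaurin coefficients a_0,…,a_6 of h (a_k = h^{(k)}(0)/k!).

L = (12 + 72·x + 576·x^2 + 672·x^3) + (-1 - 18·x - 48·x^2 + 136·x^3 + 336·x^4)·Dx  (order 1).
h: a_k = -4, -48, 0, -1152, 2880, -27648, 112896, …
ICs: h(0) = -4.

f: a_k = -2, -2, -8, -14, -38, -80, -194, …
h₀=f(r): pull back L_f along r ⇒ L₀.
Differentiate: ansatz ord ≤ ord L₀ ⇒ L.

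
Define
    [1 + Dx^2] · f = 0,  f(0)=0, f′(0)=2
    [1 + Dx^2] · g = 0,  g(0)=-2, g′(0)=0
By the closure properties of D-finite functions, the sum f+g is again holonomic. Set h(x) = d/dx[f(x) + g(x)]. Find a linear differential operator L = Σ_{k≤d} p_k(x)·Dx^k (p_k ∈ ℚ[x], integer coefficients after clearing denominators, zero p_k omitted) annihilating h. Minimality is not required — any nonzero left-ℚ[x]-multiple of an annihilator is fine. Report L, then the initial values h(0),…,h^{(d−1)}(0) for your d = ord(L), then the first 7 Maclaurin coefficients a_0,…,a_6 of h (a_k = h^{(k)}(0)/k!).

L = 1 + Dx^2  (order 2).
h: a_k = 2, 2, -1, -1/3, 1/12, 1/60, -1/360, …
ICs: h(0) = 2, h′(0) = 2.

f: a_k = 0, 2, 0, -1/3, 0, 1/60, 0, …
g: a_k = -2, 0, 1, 0, -1/12, 0, 1/360, …
Sum ⇒ L₀ = lclm(L_f,L_g) in ℚ(x)⟨Dx⟩.
Differentiate: ansatz ord ≤ ord L₀ ⇒ L.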